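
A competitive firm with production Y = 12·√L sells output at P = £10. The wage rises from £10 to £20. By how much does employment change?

ΔL = -27

From P·MP_L = w with MP_L = 6·L^(-1/2), the labor demand is L(w) = (60/w)^(2).
At w = 10: L = 36. At w = 20: L = 9.
ΔL = 9 − 36 = -27.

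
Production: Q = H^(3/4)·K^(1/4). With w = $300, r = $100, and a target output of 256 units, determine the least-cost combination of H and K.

H* = 256, K* = 256

Cost minimization requires the marginal rate of technical substitution to equal the input-price ratio: MP_H/MP_K = w/r.
Here MP_H/MP_K = (3/4)·(K/H)/(1/4) = 3·(K/H). Setting this equal to 300/100 = 3 gives K = H.
Substituting into Q = 256: H^(3/4)·(H)^(1/4) = 256.
Solving, H = 256 and K = 256.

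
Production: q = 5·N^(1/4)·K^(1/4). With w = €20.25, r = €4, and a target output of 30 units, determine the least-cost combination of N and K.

Cost minimization requires the marginal rate of technical substitution to equal the input-price ratio: MP_N/MP_K = w/r.
Here MP_N/MP_K = (1/4)·(K/N)/(1/4) = (K/N). Setting this equal to 20.25/4 = 5.0625 gives K = 5.0625N.
Substituting into q = 30: 5·N^(1/4)·(5.0625N)^(1/4) = 30.
Solving, N = 16 and K = 81.

N* = 16, K* = 81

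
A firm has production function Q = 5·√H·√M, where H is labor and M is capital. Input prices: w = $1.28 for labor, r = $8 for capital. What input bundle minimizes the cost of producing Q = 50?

H* = 25, M* = 4

Cost minimization requires the marginal rate of technical substitution to equal the input-price ratio: MP_H/MP_M = w/r.
Here MP_H/MP_M = (1/2)·(M/H)/(1/2) = (M/H). Setting this equal to 1.28/8 = 0.16 gives M = 0.16H.
Substituting into Q = 50: 5·H^(1/2)·(0.16H)^(1/2) = 50.
Solving, H = 25 and M = 4.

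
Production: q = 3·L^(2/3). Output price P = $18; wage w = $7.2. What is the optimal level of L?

MP_L = (2/3)·3·L^(-1/3) = 2·L^(-1/3).
Profit maximization for a price taker requires P·MP_L = w: 18·2·L^(-1/3) = 7.2.
So L^(-1/3) = 0.2, which gives L = 125.

L* = 125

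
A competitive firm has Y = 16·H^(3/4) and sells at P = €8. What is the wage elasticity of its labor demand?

ε = -4

MP_H = (3/4)·16·H^(-1/4), so P·MP_H = w gives 96·H^(-1/4) = w.
Solving, H(w) = (96/w)^(4). This is a constant-elasticity form: H ∝ w^(−4), so ε = −4.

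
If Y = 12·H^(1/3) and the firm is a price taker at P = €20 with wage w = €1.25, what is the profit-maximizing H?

H* = 512

MP_H = (1/3)·12·H^(-2/3) = 4·H^(-2/3).
Profit maximization for a price taker requires P·MP_H = w: 20·4·H^(-2/3) = 1.25.
So H^(-2/3) = 0.015625, which gives H = 512.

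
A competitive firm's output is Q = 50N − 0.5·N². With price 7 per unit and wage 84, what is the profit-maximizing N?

N* = 38

The marginal product of N is MP_N = 50 − N.
A price-taking firm hires until the value of the marginal product equals the wage: P·MP_N = w, so 7·(50 − N) = 84.
Then 50 − N = 12, giving N = 38.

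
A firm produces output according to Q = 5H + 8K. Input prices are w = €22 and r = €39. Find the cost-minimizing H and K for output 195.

H* = 39, K* = 0

The inputs are perfect substitutes, so the firm uses whichever has the lower cost per unit of output.
Cost per unit of output via H is w/5 = 4.4; via K it is r/8 = 4.875. H is cheaper.
Producing Q = 195 with H alone: H = 39, K = 0.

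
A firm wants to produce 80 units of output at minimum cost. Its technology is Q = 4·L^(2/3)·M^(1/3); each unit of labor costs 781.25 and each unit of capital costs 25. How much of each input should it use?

L* = 8, M* = 125

Cost minimization requires the marginal rate of technical substitution to equal the input-price ratio: MP_L/MP_M = w/r.
Here MP_L/MP_M = (2/3)·(M/L)/(1/3) = 2·(M/L). Setting this equal to 781.25/25 = 31.25 gives M = 15.625L.
Substituting into Q = 80: 4·L^(2/3)·(15.625L)^(1/3) = 80.
Solving, L = 8 and M = 125.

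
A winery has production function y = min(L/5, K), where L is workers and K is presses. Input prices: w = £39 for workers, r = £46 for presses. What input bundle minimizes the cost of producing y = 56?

With a fixed-proportions technology, the cost-minimizing bundle uses no slack in either input: L/5 = K = y.
So L = 5·56 = 280 and K = 56.

L* = 280, K* = 56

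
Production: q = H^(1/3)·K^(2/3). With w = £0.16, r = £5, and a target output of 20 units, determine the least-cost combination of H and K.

H* = 125, K* = 8

Cost minimization requires the marginal rate of technical substitution to equal the input-price ratio: MP_H/MP_K = w/r.
Here MP_H/MP_K = (1/3)·(K/H)/(2/3) = 0.5·(K/H). Setting this equal to 0.16/5 = 0.032 gives K = 0.064H.
Substituting into q = 20: H^(1/3)·(0.064H)^(2/3) = 20.
Solving, H = 125 and K = 8.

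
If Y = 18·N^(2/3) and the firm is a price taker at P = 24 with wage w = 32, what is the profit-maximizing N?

N* = 729

MP_N = (2/3)·18·N^(-1/3) = 12·N^(-1/3).
Profit maximization for a price taker requires P·MP_N = w: 24·12·N^(-1/3) = 32.
So N^(-1/3) = 1/9, which gives N = 729.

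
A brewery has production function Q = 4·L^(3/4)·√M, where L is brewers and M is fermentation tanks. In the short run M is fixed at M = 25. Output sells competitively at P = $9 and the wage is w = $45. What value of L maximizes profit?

With M = 25, MP_L = (3/4)·4·L^(-1/4)·25^(1/2) = 15·L^(-1/4).
Profit maximization for a price taker requires P·MP_L = w: 9·15·L^(-1/4) = 45.
So L^(-1/4) = 1/3, which gives L = 81.

L* = 81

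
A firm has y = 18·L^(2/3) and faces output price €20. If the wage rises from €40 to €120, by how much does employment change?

From P·MP_L = w with MP_L = 12·L^(-1/3), the labor demand is L(w) = (240/w)^(3).
At w = 40: L = 216. At w = 120: L = 8.
ΔL = 8 − 216 = -208.

ΔL = -208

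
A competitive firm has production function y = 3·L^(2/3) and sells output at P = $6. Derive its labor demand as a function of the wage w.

L(w) = 1728/w³

MP_L = (2/3)·3·L^(-1/3) = 2·L^(-1/3).
Setting P·MP_L = w: 12·L^(-1/3) = w.
Solving for L: L^(-1/3) = w/12, so L = (12/w)^(3).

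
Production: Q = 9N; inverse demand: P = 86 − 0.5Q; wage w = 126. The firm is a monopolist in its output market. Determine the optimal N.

Marginal revenue from the inverse demand is MR = 86 − Q.
The marginal product is MP_N = 9.
A monopolist hires until marginal revenue product equals the wage: MR·MP_N = w.
(86 − 9N)·9 = 126, so N = 8.

N* = 8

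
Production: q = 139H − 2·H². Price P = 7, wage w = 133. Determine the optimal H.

The marginal product of H is MP_H = 139 − 4H.
A price-taking firm hires until the value of the marginal product equals the wage: P·MP_H = w, so 7·(139 − 4H) = 133.
Then 139 − 4H = 19, giving H = 30.

H* = 30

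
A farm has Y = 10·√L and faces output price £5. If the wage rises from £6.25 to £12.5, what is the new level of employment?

From P·MP_L = w with MP_L = 5·L^(-1/2), the labor demand is L(w) = (25/w)^(2).
At w = 6.25: L = 16. At w = 12.5: L = 4.

L* = 4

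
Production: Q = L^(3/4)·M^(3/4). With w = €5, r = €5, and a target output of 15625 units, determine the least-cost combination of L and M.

Cost minimization requires the marginal rate of technical substitution to equal the input-price ratio: MP_L/MP_M = w/r.
Here MP_L/MP_M = (3/4)·(M/L)/(3/4) = (M/L). Setting this equal to 5/5 = 1 gives M = L.
Substituting into Q = 15625: L^(3/4)·(L)^(3/4) = 15625.
Solving, L = 625 and M = 625.

L* = 625, M* = 625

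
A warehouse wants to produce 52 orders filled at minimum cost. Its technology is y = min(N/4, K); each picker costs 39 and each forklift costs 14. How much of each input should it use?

With a fixed-proportions technology, the cost-minimizing bundle uses no slack in either input: N/4 = K = y.
So N = 4·52 = 208 and K = 52.

N* = 208, K* = 52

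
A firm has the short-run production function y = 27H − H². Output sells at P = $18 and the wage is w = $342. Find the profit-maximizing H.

H* = 4

The marginal product of H is MP_H = 27 − 2H.
A price-taking firm hires until the value of the marginal product equals the wage: P·MP_H = w, so 18·(27 − 2H) = 342.
Then 27 − 2H = 19, giving H = 4.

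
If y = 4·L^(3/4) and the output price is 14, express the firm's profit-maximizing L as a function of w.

MP_L = (3/4)·4·L^(-1/4) = 3·L^(-1/4).
Setting P·MP_L = w: 42·L^(-1/4) = w.
Solving for L: L^(-1/4) = w/42, so L = (42/w)^(4).

L(w) = 3111696/w^(4)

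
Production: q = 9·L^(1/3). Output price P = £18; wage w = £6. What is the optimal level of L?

L* = 27

MP_L = (1/3)·9·L^(-2/3) = 3·L^(-2/3).
Profit maximization for a price taker requires P·MP_L = w: 18·3·L^(-2/3) = 6.
So L^(-2/3) = 1/9, which gives L = 27.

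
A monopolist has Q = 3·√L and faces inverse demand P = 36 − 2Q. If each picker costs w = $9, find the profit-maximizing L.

L* = 4

Marginal revenue from the inverse demand is MR = 36 − 4Q.
The marginal product is MP_L = 1.5·L^(-1/2).
A monopolist hires until marginal revenue product equals the wage: MR·MP_L = w.
At L, Q = 3·√L. Substituting and solving: (36 − 12·√L)·1.5·L^(-1/2) = 9 gives L = 4.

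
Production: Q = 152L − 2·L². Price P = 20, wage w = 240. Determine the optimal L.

L* = 35

The marginal product of L is MP_L = 152 − 4L.
A price-taking firm hires until the value of the marginal product equals the wage: P·MP_L = w, so 20·(152 − 4L) = 240.
Then 152 − 4L = 12, giving L = 35.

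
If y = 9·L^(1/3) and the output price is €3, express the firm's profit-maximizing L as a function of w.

MP_L = (1/3)·9·L^(-2/3) = 3·L^(-2/3).
Setting P·MP_L = w: 9·L^(-2/3) = w.
Solving for L: L^(-2/3) = w/9, so L = (9/w)^(3/2).

L(w) = (9/w)^(3/2)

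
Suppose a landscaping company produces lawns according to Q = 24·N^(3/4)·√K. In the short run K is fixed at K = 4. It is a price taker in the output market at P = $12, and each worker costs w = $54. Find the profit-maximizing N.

N* = 4096

With K = 4, MP_N = (3/4)·24·N^(-1/4)·4^(1/2) = 36·N^(-1/4).
Profit maximization for a price taker requires P·MP_N = w: 12·36·N^(-1/4) = 54.
So N^(-1/4) = 0.125, which gives N = 4096.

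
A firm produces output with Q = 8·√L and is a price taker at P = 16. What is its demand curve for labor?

L(w) = 4096/w²

MP_L = (1/2)·8·L^(-1/2) = 4·L^(-1/2).
Setting P·MP_L = w: 64·L^(-1/2) = w.
Solving for L: L^(-1/2) = w/64, so L = (64/w)^(2).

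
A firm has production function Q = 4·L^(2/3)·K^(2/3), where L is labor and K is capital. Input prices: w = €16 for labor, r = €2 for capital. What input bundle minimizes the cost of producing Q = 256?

Cost minimization requires the marginal rate of technical substitution to equal the input-price ratio: MP_L/MP_K = w/r.
Here MP_L/MP_K = (2/3)·(K/L)/(2/3) = (K/L). Setting this equal to 16/2 = 8 gives K = 8L.
Substituting into Q = 256: 4·L^(2/3)·(8L)^(2/3) = 256.
Solving, L = 8 and K = 64.

L* = 8, K* = 64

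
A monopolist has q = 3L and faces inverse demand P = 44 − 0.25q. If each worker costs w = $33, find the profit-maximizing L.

L* = 22

Marginal revenue from the inverse demand is MR = 44 − 0.5q.
The marginal product is MP_L = 3.
A monopolist hires until marginal revenue product equals the wage: MR·MP_L = w.
(44 − 1.5L)·3 = 33, so L = 22.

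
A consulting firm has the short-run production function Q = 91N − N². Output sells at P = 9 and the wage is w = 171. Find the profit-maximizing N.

The marginal product of N is MP_N = 91 − 2N.
A price-taking firm hires until the value of the marginal product equals the wage: P·MP_N = w, so 9·(91 − 2N) = 171.
Then 91 − 2N = 19, giving N = 36.

N* = 36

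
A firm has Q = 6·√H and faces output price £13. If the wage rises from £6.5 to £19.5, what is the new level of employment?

From P·MP_H = w with MP_H = 3·H^(-1/2), the labor demand is H(w) = (39/w)^(2).
At w = 6.5: H = 36. At w = 19.5: H = 4.

H* = 4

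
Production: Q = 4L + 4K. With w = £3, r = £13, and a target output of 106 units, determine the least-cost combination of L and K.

L* = 26.5, K* = 0

The inputs are perfect substitutes, so the firm uses whichever has the lower cost per unit of output.
Cost per unit of output via L is w/4 = 0.75; via K it is r/4 = 3.25. L is cheaper.
Producing Q = 106 with L alone: L = 26.5, K = 0.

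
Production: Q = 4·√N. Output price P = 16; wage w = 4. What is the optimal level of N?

N* = 64

MP_N = (1/2)·4·N^(-1/2) = 2·N^(-1/2).
Profit maximization for a price taker requires P·MP_N = w: 16·2·N^(-1/2) = 4.
So N^(-1/2) = 0.125, which gives N = 64.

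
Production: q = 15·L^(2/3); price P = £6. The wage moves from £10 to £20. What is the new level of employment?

From P·MP_L = w with MP_L = 10·L^(-1/3), the labor demand is L(w) = (60/w)^(3).
At w = 10: L = 216. At w = 20: L = 27.

L* = 27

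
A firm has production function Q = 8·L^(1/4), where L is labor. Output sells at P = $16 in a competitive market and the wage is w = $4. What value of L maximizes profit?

L* = 16

MP_L = (1/4)·8·L^(-3/4) = 2·L^(-3/4).
Profit maximization for a price taker requires P·MP_L = w: 16·2·L^(-3/4) = 4.
So L^(-3/4) = 0.125, which gives L = 16.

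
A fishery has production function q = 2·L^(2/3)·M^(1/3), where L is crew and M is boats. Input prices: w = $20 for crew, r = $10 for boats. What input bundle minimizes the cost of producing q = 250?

Cost minimization requires the marginal rate of technical substitution to equal the input-price ratio: MP_L/MP_M = w/r.
Here MP_L/MP_M = (2/3)·(M/L)/(1/3) = 2·(M/L). Setting this equal to 20/10 = 2 gives M = L.
Substituting into q = 250: 2·L^(2/3)·(L)^(1/3) = 250.
Solving, L = 125 and M = 125.

L* = 125, M* = 125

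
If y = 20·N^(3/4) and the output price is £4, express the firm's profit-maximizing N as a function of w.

MP_N = (3/4)·20·N^(-1/4) = 15·N^(-1/4).
Setting P·MP_N = w: 60·N^(-1/4) = w.
Solving for N: N^(-1/4) = w/60, so N = (60/w)^(4).

N(w) = (60/w)^(4)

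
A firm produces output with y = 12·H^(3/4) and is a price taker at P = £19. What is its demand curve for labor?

H(w) = (171/w)^(4)

MP_H = (3/4)·12·H^(-1/4) = 9·H^(-1/4).
Setting P·MP_H = w: 171·H^(-1/4) = w.
Solving for H: H^(-1/4) = w/171, so H = (171/w)^(4).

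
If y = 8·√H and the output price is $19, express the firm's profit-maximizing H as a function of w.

MP_H = (1/2)·8·H^(-1/2) = 4·H^(-1/2).
Setting P·MP_H = w: 76·H^(-1/2) = w.
Solving for H: H^(-1/2) = w/76, so H = (76/w)^(2).

H(w) = 5776/w²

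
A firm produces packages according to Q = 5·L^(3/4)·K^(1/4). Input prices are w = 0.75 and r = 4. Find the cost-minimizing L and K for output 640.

Cost minimization requires the marginal rate of technical substitution to equal the input-price ratio: MP_L/MP_K = w/r.
Here MP_L/MP_K = (3/4)·(K/L)/(1/4) = 3·(K/L). Setting this equal to 0.75/4 = 0.1875 gives K = 0.0625L.
Substituting into Q = 640: 5·L^(3/4)·(0.0625L)^(1/4) = 640.
Solving, L = 256 and K = 16.

L* = 256, K* = 16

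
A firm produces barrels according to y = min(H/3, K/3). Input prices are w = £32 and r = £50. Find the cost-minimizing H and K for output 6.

With a fixed-proportions technology, the cost-minimizing bundle uses no slack in either input: H/3 = K/3 = y.
So H = 3·6 = 18 and K = 3·6 = 18.

H* = 18, K* = 18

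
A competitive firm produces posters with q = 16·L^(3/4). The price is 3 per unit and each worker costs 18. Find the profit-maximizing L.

MP_L = (3/4)·16·L^(-1/4) = 12·L^(-1/4).
Profit maximization for a price taker requires P·MP_L = w: 3·12·L^(-1/4) = 18.
So L^(-1/4) = 0.5, which gives L = 16.

L* = 16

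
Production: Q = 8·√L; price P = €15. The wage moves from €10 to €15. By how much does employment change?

From P·MP_L = w with MP_L = 4·L^(-1/2), the labor demand is L(w) = (60/w)^(2).
At w = 10: L = 36. At w = 15: L = 16.
ΔL = 16 − 36 = -20.

ΔL = -20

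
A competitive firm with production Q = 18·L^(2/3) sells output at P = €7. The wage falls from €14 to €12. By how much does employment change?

From P·MP_L = w with MP_L = 12·L^(-1/3), the labor demand is L(w) = (84/w)^(3).
At w = 14: L = 216. At w = 12: L = 343.
ΔL = 343 − 216 = 127.

ΔL = 127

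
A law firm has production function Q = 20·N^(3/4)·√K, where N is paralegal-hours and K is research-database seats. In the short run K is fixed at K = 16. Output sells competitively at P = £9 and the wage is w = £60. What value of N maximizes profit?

With K = 16, MP_N = (3/4)·20·N^(-1/4)·16^(1/2) = 60·N^(-1/4).
Profit maximization for a price taker requires P·MP_N = w: 9·60·N^(-1/4) = 60.
So N^(-1/4) = 1/9, which gives N = 6561.

N* = 6561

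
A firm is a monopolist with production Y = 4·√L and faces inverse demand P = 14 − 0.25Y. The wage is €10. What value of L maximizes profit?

L* = 4

Marginal revenue from the inverse demand is MR = 14 − 0.5Y.
The marginal product is MP_L = 2·L^(-1/2).
A monopolist hires until marginal revenue product equals the wage: MR·MP_L = w.
At L, Y = 4·√L. Substituting and solving: (14 − 2·√L)·2·L^(-1/2) = 10 gives L = 4.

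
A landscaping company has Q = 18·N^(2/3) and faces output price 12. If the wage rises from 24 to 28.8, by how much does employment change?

From P·MP_N = w with MP_N = 12·N^(-1/3), the labor demand is N(w) = (144/w)^(3).
At w = 24: N = 216. At w = 28.8: N = 125.
ΔN = 125 − 216 = -91.

ΔN = -91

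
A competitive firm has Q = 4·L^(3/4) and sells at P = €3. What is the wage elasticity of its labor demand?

MP_L = (3/4)·4·L^(-1/4), so P·MP_L = w gives 9·L^(-1/4) = w.
Solving, L(w) = (9/w)^(4). This is a constant-elasticity form: L ∝ w^(−4), so ε = −4.

ε = -4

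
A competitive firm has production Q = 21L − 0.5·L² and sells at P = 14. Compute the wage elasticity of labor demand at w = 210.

From P·MP_L = w with MP_L = 21 − L, labor demand is L(w) = 21 − w/14.
dL/dw = −1/(14) = -1/14.
At w = 210, L = 6, so ε = (dL/dw)·(w/L) = (-1/14)·(210/6) = -2.5.

ε = -2.5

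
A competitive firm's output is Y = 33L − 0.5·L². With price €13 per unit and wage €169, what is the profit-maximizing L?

L* = 20

The marginal product of L is MP_L = 33 − L.
A price-taking firm hires until the value of the marginal product equals the wage: P·MP_L = w, so 13·(33 − L) = 169.
Then 33 − L = 13, giving L = 20.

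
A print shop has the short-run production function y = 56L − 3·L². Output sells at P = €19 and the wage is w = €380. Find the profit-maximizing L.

L* = 6

The marginal product of L is MP_L = 56 − 6L.
A price-taking firm hires until the value of the marginal product equals the wage: P·MP_L = w, so 19·(56 − 6L) = 380.
Then 56 − 6L = 20, giving L = 6.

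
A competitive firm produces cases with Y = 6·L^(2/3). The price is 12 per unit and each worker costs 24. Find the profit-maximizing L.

MP_L = (2/3)·6·L^(-1/3) = 4·L^(-1/3).
Profit maximization for a price taker requires P·MP_L = w: 12·4·L^(-1/3) = 24.
So L^(-1/3) = 0.5, which gives L = 8.

L* = 8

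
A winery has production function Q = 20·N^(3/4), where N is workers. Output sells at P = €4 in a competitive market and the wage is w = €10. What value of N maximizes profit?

MP_N = (3/4)·20·N^(-1/4) = 15·N^(-1/4).
Profit maximization for a price taker requires P·MP_N = w: 4·15·N^(-1/4) = 10.
So N^(-1/4) = 1/6, which gives N = 1296.

N* = 1296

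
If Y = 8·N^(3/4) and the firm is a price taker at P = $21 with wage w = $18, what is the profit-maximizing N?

MP_N = (3/4)·8·N^(-1/4) = 6·N^(-1/4).
Profit maximization for a price taker requires P·MP_N = w: 21·6·N^(-1/4) = 18.
So N^(-1/4) = 1/7, which gives N = 2401.

N* = 2401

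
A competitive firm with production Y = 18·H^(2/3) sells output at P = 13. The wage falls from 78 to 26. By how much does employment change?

From P·MP_H = w with MP_H = 12·H^(-1/3), the labor demand is H(w) = (156/w)^(3).
At w = 78: H = 8. At w = 26: H = 216.
ΔH = 216 − 8 = 208.

ΔH = 208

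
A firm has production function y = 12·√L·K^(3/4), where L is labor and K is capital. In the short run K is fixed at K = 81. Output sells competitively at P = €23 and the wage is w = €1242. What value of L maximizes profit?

L* = 9

With K = 81, MP_L = (1/2)·12·L^(-1/2)·81^(3/4) = 162·L^(-1/2).
Profit maximization for a price taker requires P·MP_L = w: 23·162·L^(-1/2) = 1242.
So L^(-1/2) = 1/3, which gives L = 9.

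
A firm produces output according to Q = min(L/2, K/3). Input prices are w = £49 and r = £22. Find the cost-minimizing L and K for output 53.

L* = 106, K* = 159

With a fixed-proportions technology, the cost-minimizing bundle uses no slack in either input: L/2 = K/3 = Q.
So L = 2·53 = 106 and K = 3·53 = 159.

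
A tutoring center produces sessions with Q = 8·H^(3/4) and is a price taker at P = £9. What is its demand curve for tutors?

MP_H = (3/4)·8·H^(-1/4) = 6·H^(-1/4).
Setting P·MP_H = w: 54·H^(-1/4) = w.
Solving for H: H^(-1/4) = w/54, so H = (54/w)^(4).

H(w) = 8503056/w^(4)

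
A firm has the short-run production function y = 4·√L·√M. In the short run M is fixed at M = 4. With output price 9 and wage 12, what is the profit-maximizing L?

With M = 4, MP_L = (1/2)·4·L^(-1/2)·4^(1/2) = 4·L^(-1/2).
Profit maximization for a price taker requires P·MP_L = w: 9·4·L^(-1/2) = 12.
So L^(-1/2) = 1/3, which gives L = 9.

L* = 9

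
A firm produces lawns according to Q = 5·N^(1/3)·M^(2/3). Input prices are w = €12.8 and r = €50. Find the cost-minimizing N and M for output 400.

Cost minimization requires the marginal rate of technical substitution to equal the input-price ratio: MP_N/MP_M = w/r.
Here MP_N/MP_M = (1/3)·(M/N)/(2/3) = 0.5·(M/N). Setting this equal to 12.8/50 = 0.256 gives M = 0.512N.
Substituting into Q = 400: 5·N^(1/3)·(0.512N)^(2/3) = 400.
Solving, N = 125 and M = 64.

N* = 125, M* = 64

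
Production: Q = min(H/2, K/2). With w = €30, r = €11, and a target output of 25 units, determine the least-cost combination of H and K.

With a fixed-proportions technology, the cost-minimizing bundle uses no slack in either input: H/2 = K/2 = Q.
So H = 2·25 = 50 and K = 2·25 = 50.

H* = 50, K* = 50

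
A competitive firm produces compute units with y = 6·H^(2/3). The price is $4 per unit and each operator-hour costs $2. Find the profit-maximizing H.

H* = 512

MP_H = (2/3)·6·H^(-1/3) = 4·H^(-1/3).
Profit maximization for a price taker requires P·MP_H = w: 4·4·H^(-1/3) = 2.
So H^(-1/3) = 0.125, which gives H = 512.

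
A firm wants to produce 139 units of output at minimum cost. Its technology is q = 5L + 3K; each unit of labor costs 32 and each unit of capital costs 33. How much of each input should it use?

L* = 27.8, K* = 0

The inputs are perfect substitutes, so the firm uses whichever has the lower cost per unit of output.
Cost per unit of output via L is w/5 = 6.4; via K it is r/3 = 11. L is cheaper.
Producing q = 139 with L alone: L = 27.8, K = 0.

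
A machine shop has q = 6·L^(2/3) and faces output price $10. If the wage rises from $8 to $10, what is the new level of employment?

L* = 64

From P·MP_L = w with MP_L = 4·L^(-1/3), the labor demand is L(w) = (40/w)^(3).
At w = 8: L = 125. At w = 10: L = 64.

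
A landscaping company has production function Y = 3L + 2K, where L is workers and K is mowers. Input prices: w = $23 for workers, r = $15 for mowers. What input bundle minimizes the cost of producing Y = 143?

L* = 0, K* = 71.5

The inputs are perfect substitutes, so the firm uses whichever has the lower cost per unit of output.
Cost per unit of output via L is w/3 = 23/3; via K it is r/2 = 7.5. K is cheaper.
Producing Y = 143 with K alone: L = 0, K = 71.5.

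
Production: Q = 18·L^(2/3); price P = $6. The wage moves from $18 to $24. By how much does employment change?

From P·MP_L = w with MP_L = 12·L^(-1/3), the labor demand is L(w) = (72/w)^(3).
At w = 18: L = 64. At w = 24: L = 27.
ΔL = 27 − 64 = -37.

ΔL = -37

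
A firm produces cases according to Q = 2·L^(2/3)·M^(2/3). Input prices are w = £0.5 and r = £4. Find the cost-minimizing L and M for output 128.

Cost minimization requires the marginal rate of technical substitution to equal the input-price ratio: MP_L/MP_M = w/r.
Here MP_L/MP_M = (2/3)·(M/L)/(2/3) = (M/L). Setting this equal to 0.5/4 = 0.125 gives M = 0.125L.
Substituting into Q = 128: 2·L^(2/3)·(0.125L)^(2/3) = 128.
Solving, L = 64 and M = 8.

L* = 64, M* = 8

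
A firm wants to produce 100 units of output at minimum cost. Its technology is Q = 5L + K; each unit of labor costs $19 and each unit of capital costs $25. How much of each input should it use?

L* = 20, K* = 0

The inputs are perfect substitutes, so the firm uses whichever has the lower cost per unit of output.
Cost per unit of output via L is 3.8; via K it is 25. L is cheaper.
Producing Q = 100 with L alone: L = 20, K = 0.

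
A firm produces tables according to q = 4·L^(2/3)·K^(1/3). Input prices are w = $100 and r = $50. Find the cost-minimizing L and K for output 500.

L* = 125, K* = 125

Cost minimization requires the marginal rate of technical substitution to equal the input-price ratio: MP_L/MP_K = w/r.
Here MP_L/MP_K = (2/3)·(K/L)/(1/3) = 2·(K/L). Setting this equal to 100/50 = 2 gives K = L.
Substituting into q = 500: 4·L^(2/3)·(L)^(1/3) = 500.
Solving, L = 125 and K = 125.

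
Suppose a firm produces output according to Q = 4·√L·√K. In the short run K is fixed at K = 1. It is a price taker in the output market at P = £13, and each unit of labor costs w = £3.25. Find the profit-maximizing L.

With K = 1, MP_L = (1/2)·4·L^(-1/2)·1^(1/2) = 2·L^(-1/2).
Profit maximization for a price taker requires P·MP_L = w: 13·2·L^(-1/2) = 3.25.
So L^(-1/2) = 0.125, which gives L = 64.

L* = 64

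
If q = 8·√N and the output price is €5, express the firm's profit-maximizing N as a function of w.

N(w) = 400/w²

MP_N = (1/2)·8·N^(-1/2) = 4·N^(-1/2).
Setting P·MP_N = w: 20·N^(-1/2) = w.
Solving for N: N^(-1/2) = w/20, so N = (20/w)^(2).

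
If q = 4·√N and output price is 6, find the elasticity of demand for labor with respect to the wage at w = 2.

MP_N = (1/2)·4·N^(-1/2), so P·MP_N = w gives 12·N^(-1/2) = w.
Solving, N(w) = (12/w)^(2). This is a constant-elasticity form: N ∝ w^(−2), so ε = −2.

ε = -2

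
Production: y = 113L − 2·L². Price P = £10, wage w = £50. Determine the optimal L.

The marginal product of L is MP_L = 113 − 4L.
A price-taking firm hires until the value of the marginal product equals the wage: P·MP_L = w, so 10·(113 − 4L) = 50.
Then 113 − 4L = 5, giving L = 27.

L* = 27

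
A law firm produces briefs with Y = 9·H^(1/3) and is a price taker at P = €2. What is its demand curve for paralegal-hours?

MP_H = (1/3)·9·H^(-2/3) = 3·H^(-2/3).
Setting P·MP_H = w: 6·H^(-2/3) = w.
Solving for H: H^(-2/3) = w/6, so H = (6/w)^(3/2).

H(w) = (6/w)^(3/2)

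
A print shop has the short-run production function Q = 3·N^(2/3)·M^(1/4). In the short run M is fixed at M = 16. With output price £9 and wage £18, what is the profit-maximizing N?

N* = 8

With M = 16, MP_N = (2/3)·3·N^(-1/3)·16^(1/4) = 4·N^(-1/3).
Profit maximization for a price taker requires P·MP_N = w: 9·4·N^(-1/3) = 18.
So N^(-1/3) = 0.5, which gives N = 8.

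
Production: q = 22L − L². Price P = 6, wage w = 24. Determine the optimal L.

The marginal product of L is MP_L = 22 − 2L.
A price-taking firm hires until the value of the marginal product equals the wage: P·MP_L = w, so 6·(22 − 2L) = 24.
Then 22 − 2L = 4, giving L = 9.

L* = 9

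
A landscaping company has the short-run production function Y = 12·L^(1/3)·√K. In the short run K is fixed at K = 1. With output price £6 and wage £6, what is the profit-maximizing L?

With K = 1, MP_L = (1/3)·12·L^(-2/3)·1^(1/2) = 4·L^(-2/3).
Profit maximization for a price taker requires P·MP_L = w: 6·4·L^(-2/3) = 6.
So L^(-2/3) = 0.25, which gives L = 8.

L* = 8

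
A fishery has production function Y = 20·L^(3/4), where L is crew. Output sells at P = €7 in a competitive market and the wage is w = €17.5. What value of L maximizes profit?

L* = 1296

MP_L = (3/4)·20·L^(-1/4) = 15·L^(-1/4).
Profit maximization for a price taker requires P·MP_L = w: 7·15·L^(-1/4) = 17.5.
So L^(-1/4) = 1/6, which gives L = 1296.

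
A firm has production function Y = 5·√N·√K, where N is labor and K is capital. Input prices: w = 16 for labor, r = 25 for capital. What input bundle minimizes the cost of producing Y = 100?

Cost minimization requires the marginal rate of technical substitution to equal the input-price ratio: MP_N/MP_K = w/r.
Here MP_N/MP_K = (1/2)·(K/N)/(1/2) = (K/N). Setting this equal to 16/25 = 0.64 gives K = 0.64N.
Substituting into Y = 100: 5·N^(1/2)·(0.64N)^(1/2) = 100.
Solving, N = 25 and K = 16.

N* = 25, K* = 16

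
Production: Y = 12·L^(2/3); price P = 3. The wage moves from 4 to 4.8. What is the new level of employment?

L* = 125

From P·MP_L = w with MP_L = 8·L^(-1/3), the labor demand is L(w) = (24/w)^(3).
At w = 4: L = 216. At w = 4.8: L = 125.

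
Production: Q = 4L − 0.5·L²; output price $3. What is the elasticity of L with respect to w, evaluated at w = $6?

ε = -1

From P·MP_L = w with MP_L = 4 − L, labor demand is L(w) = 4 − w/3.
dL/dw = −1/(3) = -1/3.
At w = 6, L = 2, so ε = (dL/dw)·(w/L) = (-1/3)·(6/2) = -1.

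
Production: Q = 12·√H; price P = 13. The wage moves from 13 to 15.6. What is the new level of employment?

H* = 25

From P·MP_H = w with MP_H = 6·H^(-1/2), the labor demand is H(w) = (78/w)^(2).
At w = 13: H = 36. At w = 15.6: H = 25.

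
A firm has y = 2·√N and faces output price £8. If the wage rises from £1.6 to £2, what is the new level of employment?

From P·MP_N = w with MP_N = N^(-1/2), the labor demand is N(w) = (8/w)^(2).
At w = 1.6: N = 25. At w = 2: N = 16.

N* = 16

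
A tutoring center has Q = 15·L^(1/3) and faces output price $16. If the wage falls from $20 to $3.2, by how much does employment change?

From P·MP_L = w with MP_L = 5·L^(-2/3), the labor demand is L(w) = (80/w)^(3/2).
At w = 20: L = 8. At w = 3.2: L = 125.
ΔL = 125 − 8 = 117.

ΔL = 117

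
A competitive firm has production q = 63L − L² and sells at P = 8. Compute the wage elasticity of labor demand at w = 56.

ε = -0.125

From P·MP_L = w with MP_L = 63 − 2L, labor demand is L(w) = (63 − w/8)/2.
dL/dw = −1/(16) = -0.0625.
At w = 56, L = 28, so ε = (dL/dw)·(w/L) = (-0.0625)·(56/28) = -0.125.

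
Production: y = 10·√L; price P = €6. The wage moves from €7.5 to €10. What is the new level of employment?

From P·MP_L = w with MP_L = 5·L^(-1/2), the labor demand is L(w) = (30/w)^(2).
At w = 7.5: L = 16. At w = 10: L = 9.

L* = 9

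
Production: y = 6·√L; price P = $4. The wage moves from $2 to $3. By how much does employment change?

ΔL = -20

From P·MP_L = w with MP_L = 3·L^(-1/2), the labor demand is L(w) = (12/w)^(2).
At w = 2: L = 36. At w = 3: L = 16.
ΔL = 16 − 36 = -20.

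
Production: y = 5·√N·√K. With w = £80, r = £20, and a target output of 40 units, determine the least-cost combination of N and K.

N* = 4, K* = 16

Cost minimization requires the marginal rate of technical substitution to equal the input-price ratio: MP_N/MP_K = w/r.
Here MP_N/MP_K = (1/2)·(K/N)/(1/2) = (K/N). Setting this equal to 80/20 = 4 gives K = 4N.
Substituting into y = 40: 5·N^(1/2)·(4N)^(1/2) = 40.
Solving, N = 4 and K = 16.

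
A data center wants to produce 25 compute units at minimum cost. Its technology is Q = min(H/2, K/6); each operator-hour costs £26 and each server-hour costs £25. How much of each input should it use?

With a fixed-proportions technology, the cost-minimizing bundle uses no slack in either input: H/2 = K/6 = Q.
So H = 2·25 = 50 and K = 6·25 = 150.

H* = 50, K* = 150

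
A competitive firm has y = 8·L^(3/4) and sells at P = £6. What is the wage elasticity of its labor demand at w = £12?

ε = -4

MP_L = (3/4)·8·L^(-1/4), so P·MP_L = w gives 36·L^(-1/4) = w.
Solving, L(w) = (36/w)^(4). This is a constant-elasticity form: L ∝ w^(−4), so ε = −4.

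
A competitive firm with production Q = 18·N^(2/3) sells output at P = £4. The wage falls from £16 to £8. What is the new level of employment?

From P·MP_N = w with MP_N = 12·N^(-1/3), the labor demand is N(w) = (48/w)^(3).
At w = 16: N = 27. At w = 8: N = 216.

N* = 216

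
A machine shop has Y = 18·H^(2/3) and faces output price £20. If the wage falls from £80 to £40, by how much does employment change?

From P·MP_H = w with MP_H = 12·H^(-1/3), the labor demand is H(w) = (240/w)^(3).
At w = 80: H = 27. At w = 40: H = 216.
ΔH = 216 − 27 = 189.

ΔH = 189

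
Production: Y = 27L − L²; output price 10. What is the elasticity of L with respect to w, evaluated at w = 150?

From P·MP_L = w with MP_L = 27 − 2L, labor demand is L(w) = (27 − w/10)/2.
dL/dw = −1/(20) = -0.05.
At w = 150, L = 6, so ε = (dL/dw)·(w/L) = (-0.05)·(150/6) = -1.25.

ε = -1.25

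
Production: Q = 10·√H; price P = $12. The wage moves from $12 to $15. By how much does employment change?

From P·MP_H = w with MP_H = 5·H^(-1/2), the labor demand is H(w) = (60/w)^(2).
At w = 12: H = 25. At w = 15: H = 16.
ΔH = 16 − 25 = -9.

ΔH = -9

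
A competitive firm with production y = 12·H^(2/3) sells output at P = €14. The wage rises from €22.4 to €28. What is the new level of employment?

From P·MP_H = w with MP_H = 8·H^(-1/3), the labor demand is H(w) = (112/w)^(3).
At w = 22.4: H = 125. At w = 28: H = 64.

H* = 64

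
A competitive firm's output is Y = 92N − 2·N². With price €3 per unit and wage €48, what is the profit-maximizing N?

The marginal product of N is MP_N = 92 − 4N.
A price-taking firm hires until the value of the marginal product equals the wage: P·MP_N = w, so 3·(92 − 4N) = 48.
Then 92 − 4N = 16, giving N = 19.

N* = 19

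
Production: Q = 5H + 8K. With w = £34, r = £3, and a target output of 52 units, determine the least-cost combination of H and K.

H* = 0, K* = 6.5

The inputs are perfect substitutes, so the firm uses whichever has the lower cost per unit of output.
Cost per unit of output via H is w/5 = 6.8; via K it is r/8 = 0.375. K is cheaper.
Producing Q = 52 with K alone: H = 0, K = 6.5.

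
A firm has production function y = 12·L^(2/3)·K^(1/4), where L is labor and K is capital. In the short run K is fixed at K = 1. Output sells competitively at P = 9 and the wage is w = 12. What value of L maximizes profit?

With K = 1, MP_L = (2/3)·12·L^(-1/3)·1^(1/4) = 8·L^(-1/3).
Profit maximization for a price taker requires P·MP_L = w: 9·8·L^(-1/3) = 12.
So L^(-1/3) = 1/6, which gives L = 216.

L* = 216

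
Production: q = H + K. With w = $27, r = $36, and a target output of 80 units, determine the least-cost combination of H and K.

H* = 80, K* = 0

The inputs are perfect substitutes, so the firm uses whichever has the lower cost per unit of output.
Cost per unit of output via H is 27; via K it is 36. H is cheaper.
Producing q = 80 with H alone: H = 80, K = 0.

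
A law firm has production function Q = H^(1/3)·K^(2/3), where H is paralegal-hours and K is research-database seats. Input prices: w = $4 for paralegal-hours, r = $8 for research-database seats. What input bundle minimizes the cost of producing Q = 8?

Cost minimization requires the marginal rate of technical substitution to equal the input-price ratio: MP_H/MP_K = w/r.
Here MP_H/MP_K = (1/3)·(K/H)/(2/3) = 0.5·(K/H). Setting this equal to 4/8 = 0.5 gives K = H.
Substituting into Q = 8: H^(1/3)·(H)^(2/3) = 8.
Solving, H = 8 and K = 8.

H* = 8, K* = 8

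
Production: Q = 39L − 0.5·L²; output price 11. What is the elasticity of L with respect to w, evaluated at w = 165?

From P·MP_L = w with MP_L = 39 − L, labor demand is L(w) = 39 − w/11.
dL/dw = −1/(11) = -1/11.
At w = 165, L = 24, so ε = (dL/dw)·(w/L) = (-1/11)·(165/24) = -0.625.

ε = -0.625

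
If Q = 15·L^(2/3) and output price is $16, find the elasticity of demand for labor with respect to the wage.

MP_L = (2/3)·15·L^(-1/3), so P·MP_L = w gives 160·L^(-1/3) = w.
Solving, L(w) = (160/w)^(3). This is a constant-elasticity form: L ∝ w^(−3), so ε = −3.

ε = -3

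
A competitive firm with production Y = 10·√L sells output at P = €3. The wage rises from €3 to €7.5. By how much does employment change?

From P·MP_L = w with MP_L = 5·L^(-1/2), the labor demand is L(w) = (15/w)^(2).
At w = 3: L = 25. At w = 7.5: L = 4.
ΔL = 4 − 25 = -21.

ΔL = -21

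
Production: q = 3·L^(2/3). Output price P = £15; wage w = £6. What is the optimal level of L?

MP_L = (2/3)·3·L^(-1/3) = 2·L^(-1/3).
Profit maximization for a price taker requires P·MP_L = w: 15·2·L^(-1/3) = 6.
So L^(-1/3) = 0.2, which gives L = 125.

L* = 125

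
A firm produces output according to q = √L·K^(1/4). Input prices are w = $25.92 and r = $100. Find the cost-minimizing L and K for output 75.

L* = 625, K* = 81

Cost minimization requires the marginal rate of technical substitution to equal the input-price ratio: MP_L/MP_K = w/r.
Here MP_L/MP_K = (1/2)·(K/L)/(1/4) = 2·(K/L). Setting this equal to 25.92/100 = 0.2592 gives K = 0.1296L.
Substituting into q = 75: L^(1/2)·(0.1296L)^(1/4) = 75.
Solving, L = 625 and K = 81.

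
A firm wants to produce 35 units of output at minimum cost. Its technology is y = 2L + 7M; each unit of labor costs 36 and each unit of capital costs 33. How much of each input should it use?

L* = 0, M* = 5

The inputs are perfect substitutes, so the firm uses whichever has the lower cost per unit of output.
Cost per unit of output via L is w/2 = 18; via M it is r/7 = 33/7. M is cheaper.
Producing y = 35 with M alone: L = 0, M = 5.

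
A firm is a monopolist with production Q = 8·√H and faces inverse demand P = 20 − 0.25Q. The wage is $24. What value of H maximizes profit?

H* = 4

Marginal revenue from the inverse demand is MR = 20 − 0.5Q.
The marginal product is MP_H = 4·H^(-1/2).
A monopolist hires until marginal revenue product equals the wage: MR·MP_H = w.
At H, Q = 8·√H. Substituting and solving: (20 − 4·√H)·4·H^(-1/2) = 24 gives H = 4.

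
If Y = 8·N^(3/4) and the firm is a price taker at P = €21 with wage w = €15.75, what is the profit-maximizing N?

MP_N = (3/4)·8·N^(-1/4) = 6·N^(-1/4).
Profit maximization for a price taker requires P·MP_N = w: 21·6·N^(-1/4) = 15.75.
So N^(-1/4) = 0.125, which gives N = 4096.

N* = 4096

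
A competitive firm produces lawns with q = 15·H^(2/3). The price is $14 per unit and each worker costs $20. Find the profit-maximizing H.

MP_H = (2/3)·15·H^(-1/3) = 10·H^(-1/3).
Profit maximization for a price taker requires P·MP_H = w: 14·10·H^(-1/3) = 20.
So H^(-1/3) = 1/7, which gives H = 343.

H* = 343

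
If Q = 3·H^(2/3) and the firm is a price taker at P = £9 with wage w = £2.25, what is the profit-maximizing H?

H* = 512

MP_H = (2/3)·3·H^(-1/3) = 2·H^(-1/3).
Profit maximization for a price taker requires P·MP_H = w: 9·2·H^(-1/3) = 2.25.
So H^(-1/3) = 0.125, which gives H = 512.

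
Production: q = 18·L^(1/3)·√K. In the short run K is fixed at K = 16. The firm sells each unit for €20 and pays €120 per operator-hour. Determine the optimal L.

L* = 8

With K = 16, MP_L = (1/3)·18·L^(-2/3)·16^(1/2) = 24·L^(-2/3).
Profit maximization for a price taker requires P·MP_L = w: 20·24·L^(-2/3) = 120.
So L^(-2/3) = 0.25, which gives L = 8.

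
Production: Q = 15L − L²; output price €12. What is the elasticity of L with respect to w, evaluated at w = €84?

ε = -0.875

From P·MP_L = w with MP_L = 15 − 2L, labor demand is L(w) = (15 − w/12)/2.
dL/dw = −1/(24) = -1/24.
At w = 84, L = 4, so ε = (dL/dw)·(w/L) = (-1/24)·(84/4) = -0.875.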